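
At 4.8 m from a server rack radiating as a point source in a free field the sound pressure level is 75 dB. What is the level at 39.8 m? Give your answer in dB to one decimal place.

56.6 dB

Point-source attenuation: ΔL = 20·log₁₀(r₂/r₁) = 20·log₁₀(39.8/4.8) = 18.373 dB.
L₂ = 75 − 20·log₁₀(39.8/4.8) = 75 − 18.373 = 56.63 dB.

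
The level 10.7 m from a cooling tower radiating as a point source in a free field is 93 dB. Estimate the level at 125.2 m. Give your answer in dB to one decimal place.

71.6 dB

For a point source, L₂ = L₁ − 20·log₁₀(r₂/r₁).
L₂ = 93 − 20·log₁₀(125.2/10.7) = 93 − 21.364 = 71.64 dB.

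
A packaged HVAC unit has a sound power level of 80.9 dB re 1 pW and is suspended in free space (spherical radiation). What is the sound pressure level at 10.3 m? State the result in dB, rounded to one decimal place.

Free-field spherical radiation: L_p = L_w − 10·log₁₀(4π·r²), r = 10.3 m.
4π·r² = 1333 m², 10·log₁₀ of that is 31.249 dB.
L_p = 80.9 − 31.249 = 49.65 dB.

49.7 dB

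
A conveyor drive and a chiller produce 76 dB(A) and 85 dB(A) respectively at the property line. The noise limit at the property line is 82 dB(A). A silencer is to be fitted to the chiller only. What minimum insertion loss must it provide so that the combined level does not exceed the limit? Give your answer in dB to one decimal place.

The untreated sources together contribute 10^(76/10) = 3.981e+07, i.e. 76.00 dB(A).
The limit corresponds to 10^(82/10) = 1.585e+08; subtracting the fixed part leaves 1.187e+08 for the chiller, i.e. 80.74 dB(A).
So the chiller must be reduced from 85 to 80.74 dB(A): IL = 4.26 dB.

4.3 dB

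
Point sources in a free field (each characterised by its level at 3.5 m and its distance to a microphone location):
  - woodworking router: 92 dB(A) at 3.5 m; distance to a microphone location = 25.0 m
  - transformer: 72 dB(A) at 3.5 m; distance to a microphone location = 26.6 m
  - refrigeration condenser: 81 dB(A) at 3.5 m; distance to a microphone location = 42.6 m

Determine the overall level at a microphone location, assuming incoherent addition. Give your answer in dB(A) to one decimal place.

Apply inverse-square spreading to bring every level to the receiver, then sum 10^(L/10).
woodworking router: 92 − 20·log₁₀(25.0/3.5) = 92 − 17.08 = 74.92 dB(A).
transformer: 72 − 20·log₁₀(26.6/3.5) = 72 − 17.62 = 54.38 dB(A).
refrigeration condenser: 81 − 20·log₁₀(42.6/3.5) = 81 − 21.71 = 59.29 dB(A).
Σ 10^(L/10) = 3.219e+07 → L_total = 10·log₁₀(3.219e+07) = 75.08 dB(A).

75.1 dB(A)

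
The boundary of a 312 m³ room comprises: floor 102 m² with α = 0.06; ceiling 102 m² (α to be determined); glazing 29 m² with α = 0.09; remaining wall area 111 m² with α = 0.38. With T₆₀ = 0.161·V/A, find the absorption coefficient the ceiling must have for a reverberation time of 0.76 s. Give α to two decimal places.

0.15

From T₆₀ = 0.161·V/A, the target T₆₀ = 0.76 s needs A = 0.161·312/0.76 = 66.09 m².
Absorption from the other surfaces = 102·0.06 + 29·0.09 + 111·0.38 = 50.91 m², so the ceiling must supply 15.18 m² over 102 m².
α = 15.18/102 = 0.149.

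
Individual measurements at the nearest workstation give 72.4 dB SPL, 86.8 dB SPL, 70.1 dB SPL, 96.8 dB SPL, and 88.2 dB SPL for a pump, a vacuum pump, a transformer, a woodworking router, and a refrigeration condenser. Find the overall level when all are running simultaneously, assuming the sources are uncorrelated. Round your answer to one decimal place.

97.7 dB SPL

For uncorrelated sources the intensities add, so convert each level to linear form, sum, and take 10·log₁₀ of the total.
Σ 10^(L/10) = 10^(72.4/10) + 10^(86.8/10) + 10^(70.1/10) + 10^(96.8/10) + 10^(88.2/10) = 5.953e+09.
L_total = 10·log₁₀(5.953e+09) = 97.75 dB SPL.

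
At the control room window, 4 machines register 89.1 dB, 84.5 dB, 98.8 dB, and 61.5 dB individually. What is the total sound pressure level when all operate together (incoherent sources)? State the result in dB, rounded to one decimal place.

For uncorrelated sources the intensities add, so convert each level to linear form, sum, and take 10·log₁₀ of the total.
Σ 10^(L/10) = 10^(89.1/10) + 10^(84.5/10) + 10^(98.8/10) + 10^(61.5/10) = 8.682e+09.
L_total = 10·log₁₀(8.682e+09) = 99.39 dB.

99.4 dB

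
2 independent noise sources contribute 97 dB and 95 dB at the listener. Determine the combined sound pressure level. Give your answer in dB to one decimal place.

99.1 dB

For uncorrelated sources the intensities add, so convert each level to linear form, sum, and take 10·log₁₀ of the total.
Σ 10^(L/10) = 10^(97/10) + 10^(95/10) = 8.174e+09.
L_total = 10·log₁₀(8.174e+09) = 99.12 dB.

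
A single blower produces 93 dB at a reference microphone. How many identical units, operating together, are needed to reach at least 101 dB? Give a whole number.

7

Need L₁ + 10·log₁₀ N ≥ 101, i.e. log₁₀ N ≥ 0.80.
N ≥ 10^(8.0/10) = 6.310, so N = 7.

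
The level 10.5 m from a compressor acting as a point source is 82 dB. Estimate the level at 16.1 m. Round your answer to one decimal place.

78.3 dB

Point-source attenuation: ΔL = 20·log₁₀(r₂/r₁) = 20·log₁₀(16.1/10.5) = 3.713 dB.
L₂ = 82 − 20·log₁₀(16.1/10.5) = 82 − 3.713 = 78.29 dB.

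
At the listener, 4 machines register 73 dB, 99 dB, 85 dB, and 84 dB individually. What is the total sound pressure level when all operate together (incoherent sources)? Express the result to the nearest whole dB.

For uncorrelated sources the intensities add, so convert each level to linear form, sum, and take 10·log₁₀ of the total.
Σ 10^(L/10) = 10^(73/10) + 10^(99/10) + 10^(85/10) + 10^(84/10) = 8.531e+09.
L_total = 10·log₁₀(8.531e+09) = 99.31 dB.

99 dB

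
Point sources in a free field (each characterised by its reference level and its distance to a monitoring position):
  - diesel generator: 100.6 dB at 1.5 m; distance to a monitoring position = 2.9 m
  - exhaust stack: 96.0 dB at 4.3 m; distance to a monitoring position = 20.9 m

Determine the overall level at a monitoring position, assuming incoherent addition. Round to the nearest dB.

First find each source's level at the receiver (point-source: −20·log₁₀(r/r_ref)), then combine on an intensity basis.
diesel generator: 100.6 − 20·log₁₀(2.9/1.5) = 100.6 − 5.73 = 94.87 dB.
exhaust stack: 96.0 − 20·log₁₀(20.9/4.3) = 96.0 − 13.73 = 82.27 dB.
Σ 10^(L/10) = 3.240e+09 → L_total = 10·log₁₀(3.240e+09) = 95.11 dB.

95 dB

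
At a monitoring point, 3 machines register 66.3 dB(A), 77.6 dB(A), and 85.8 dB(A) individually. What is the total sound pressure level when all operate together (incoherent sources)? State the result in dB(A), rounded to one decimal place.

For uncorrelated sources the intensities add, so convert each level to linear form, sum, and take 10·log₁₀ of the total.
Σ 10^(L/10) = 10^(66.3/10) + 10^(77.6/10) + 10^(85.8/10) = 4.420e+08.
L_total = 10·log₁₀(4.420e+08) = 86.45 dB(A).

86.5 dB(A)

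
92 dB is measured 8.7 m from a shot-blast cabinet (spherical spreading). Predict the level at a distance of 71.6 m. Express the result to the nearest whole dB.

For a point source, L₂ = L₁ − 20·log₁₀(r₂/r₁).
L₂ = 92 − 20·log₁₀(71.6/8.7) = 92 − 18.308 = 73.69 dB.

74 dB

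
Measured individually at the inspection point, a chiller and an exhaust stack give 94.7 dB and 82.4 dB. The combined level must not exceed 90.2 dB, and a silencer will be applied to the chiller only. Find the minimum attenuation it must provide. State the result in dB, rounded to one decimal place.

The untreated sources together contribute 10^(82.4/10) = 1.738e+08, i.e. 82.40 dB.
The limit corresponds to 10^(90.2/10) = 1.047e+09; subtracting the fixed part leaves 8.733e+08 for the chiller, i.e. 89.41 dB.
Required insertion loss = 94.7 − 89.41 = 5.29 dB.

5.3 dB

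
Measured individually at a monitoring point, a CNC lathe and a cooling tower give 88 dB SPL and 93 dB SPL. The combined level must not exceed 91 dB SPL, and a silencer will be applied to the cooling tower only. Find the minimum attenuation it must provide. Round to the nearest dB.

The untreated sources together contribute 10^(88/10) = 6.310e+08, i.e. 88.00 dB SPL.
The limit corresponds to 10^(91/10) = 1.259e+09; subtracting the fixed part leaves 6.280e+08 for the cooling tower, i.e. 87.98 dB SPL.
So the cooling tower must be reduced from 93 to 87.98 dB SPL: IL = 5.02 dB.

5 dB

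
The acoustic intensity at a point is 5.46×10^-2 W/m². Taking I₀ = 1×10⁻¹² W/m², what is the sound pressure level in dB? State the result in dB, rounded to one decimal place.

I/I₀ = 5.46×10^-2/10⁻¹² = 5.46×10^10, and L = 10·log₁₀(I/I₀).
L = 10·(0.7372 + 10) = 107.37 dB.

107.4 dB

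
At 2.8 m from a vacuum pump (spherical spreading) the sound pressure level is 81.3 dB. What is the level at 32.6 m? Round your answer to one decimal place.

For a point source, L₂ = L₁ − 20·log₁₀(r₂/r₁).
L₂ = 81.3 − 20·log₁₀(32.6/2.8) = 81.3 − 21.321 = 59.98 dB.

60.0 dB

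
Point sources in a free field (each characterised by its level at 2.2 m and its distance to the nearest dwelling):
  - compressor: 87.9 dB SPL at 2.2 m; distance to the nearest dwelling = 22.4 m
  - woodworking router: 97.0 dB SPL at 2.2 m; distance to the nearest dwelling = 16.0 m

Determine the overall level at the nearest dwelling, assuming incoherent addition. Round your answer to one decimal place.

First find each source's level at the receiver (point-source: −20·log₁₀(r/r_ref)), then combine on an intensity basis.
compressor: 87.9 − 20·log₁₀(22.4/2.2) = 87.9 − 20.16 = 67.74 dB SPL.
woodworking router: 97.0 − 20·log₁₀(16.0/2.2) = 97.0 − 17.23 = 79.77 dB SPL.
Σ 10^(L/10) = 1.007e+08 → L_total = 10·log₁₀(1.007e+08) = 80.03 dB SPL.

80.0 dB SPL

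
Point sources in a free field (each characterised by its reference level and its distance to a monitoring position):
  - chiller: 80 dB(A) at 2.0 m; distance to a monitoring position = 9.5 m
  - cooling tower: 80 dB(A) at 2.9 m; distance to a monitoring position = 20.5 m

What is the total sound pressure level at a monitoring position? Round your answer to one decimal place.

Apply inverse-square spreading to bring every level to the receiver, then sum 10^(L/10).
chiller: 80 − 20·log₁₀(9.5/2.0) = 80 − 13.53 = 66.47 dB(A).
cooling tower: 80 − 20·log₁₀(20.5/2.9) = 80 − 16.99 = 63.01 dB(A).
Σ 10^(L/10) = 6.433e+06 → L_total = 10·log₁₀(6.433e+06) = 68.08 dB(A).

68.1 dB(A)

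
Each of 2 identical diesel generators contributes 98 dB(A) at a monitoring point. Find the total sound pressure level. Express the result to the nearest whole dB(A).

101 dB(A)

N identical incoherent sources raise the level by 10·log₁₀ N.
L_total = 98 + 10·log₁₀(2) = 98 + 3.010 = 101.01 dB(A).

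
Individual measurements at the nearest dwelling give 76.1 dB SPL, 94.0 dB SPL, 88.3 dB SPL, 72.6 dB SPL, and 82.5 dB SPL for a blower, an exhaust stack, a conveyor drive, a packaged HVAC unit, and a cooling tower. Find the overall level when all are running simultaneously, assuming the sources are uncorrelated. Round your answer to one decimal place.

Incoherent sources combine by intensity addition: L_total = 10·log₁₀(Σ 10^(L_i/10)).
Σ 10^(L/10) = 10^(76.1/10) + 10^(94.0/10) + 10^(88.3/10) + 10^(72.6/10) + 10^(82.5/10) = 3.425e+09.
L_total = 10·log₁₀(3.425e+09) = 95.35 dB SPL.

95.3 dB SPL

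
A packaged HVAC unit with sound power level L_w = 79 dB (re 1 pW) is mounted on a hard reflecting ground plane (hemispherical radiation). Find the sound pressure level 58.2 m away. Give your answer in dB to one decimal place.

35.7 dB

L_p = L_w − 10·log₁₀(2π·r²) with r = 58.2 m.
2π·r² = 2.128e+04 m², 10·log₁₀ of that is 43.280 dB.
L_p = 79 − 43.280 = 35.72 dB.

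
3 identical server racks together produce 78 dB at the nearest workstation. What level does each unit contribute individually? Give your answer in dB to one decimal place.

73.2 dB

For N identical incoherent sources L_total = L₁ + 10·log₁₀ N, so L₁ = 78 − 10·log₁₀(3) = 78 − 4.771.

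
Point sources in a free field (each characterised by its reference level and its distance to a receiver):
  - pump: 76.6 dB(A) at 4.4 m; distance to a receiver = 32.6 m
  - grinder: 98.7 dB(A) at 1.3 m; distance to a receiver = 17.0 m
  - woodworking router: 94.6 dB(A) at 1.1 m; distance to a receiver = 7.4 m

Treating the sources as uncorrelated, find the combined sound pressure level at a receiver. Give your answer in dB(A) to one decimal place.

80.3 dB(A)

Propagate each source to the receiver with L = L_ref − 20·log₁₀(r/r_ref), then add intensities.
pump: 76.6 − 20·log₁₀(32.6/4.4) = 76.6 − 17.40 = 59.20 dB(A).
grinder: 98.7 − 20·log₁₀(17.0/1.3) = 98.7 − 22.33 = 76.37 dB(A).
woodworking router: 94.6 − 20·log₁₀(7.4/1.1) = 94.6 − 16.56 = 78.04 dB(A).
Σ 10^(L/10) = 1.079e+08 → L_total = 10·log₁₀(1.079e+08) = 80.33 dB(A).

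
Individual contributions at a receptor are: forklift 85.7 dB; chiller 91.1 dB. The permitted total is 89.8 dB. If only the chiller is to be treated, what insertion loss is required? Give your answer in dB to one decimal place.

Fixed contribution from the other source: Σ 10^(L/10) = 10^(85.7/10) = 3.715e+08 (85.70 dB).
To meet 89.8 dB overall, the treated chiller may contribute at most 10^(89.8/10) − 3.715e+08 = 5.835e+08, i.e. 87.66 dB.
Required insertion loss = 91.1 − 87.66 = 3.44 dB.

3.4 dB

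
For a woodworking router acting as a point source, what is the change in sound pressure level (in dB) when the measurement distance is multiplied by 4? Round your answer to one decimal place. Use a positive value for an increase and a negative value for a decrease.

-12.0 dB

With spherical spreading the level changes by −20·log₁₀(r₂/r₁).
ΔL = −20·log₁₀(4) = -12.04 dB.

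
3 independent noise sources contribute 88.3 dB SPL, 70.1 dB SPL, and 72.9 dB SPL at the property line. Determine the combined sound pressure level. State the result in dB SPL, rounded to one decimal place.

88.5 dB SPL

Incoherent sources combine by intensity addition: L_total = 10·log₁₀(Σ 10^(L_i/10)).
Σ 10^(L/10) = 10^(88.3/10) + 10^(70.1/10) + 10^(72.9/10) = 7.058e+08.
L_total = 10·log₁₀(7.058e+08) = 88.49 dB SPL.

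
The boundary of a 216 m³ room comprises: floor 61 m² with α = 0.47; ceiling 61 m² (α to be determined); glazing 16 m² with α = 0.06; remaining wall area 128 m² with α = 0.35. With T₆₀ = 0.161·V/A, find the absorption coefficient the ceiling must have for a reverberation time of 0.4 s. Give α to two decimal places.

0.21

From T₆₀ = 0.161·V/A, the target T₆₀ = 0.4 s needs A = 0.161·216/0.4 = 86.94 m².
Absorption from the other surfaces = 61·0.47 + 16·0.06 + 128·0.35 = 74.43 m², so the ceiling must supply 12.51 m² over 61 m².
α = 12.51/61 = 0.205.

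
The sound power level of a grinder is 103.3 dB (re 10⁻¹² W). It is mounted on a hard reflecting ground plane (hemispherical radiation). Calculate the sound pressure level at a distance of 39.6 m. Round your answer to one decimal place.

Free-field hemispherical radiation: L_p = L_w − 10·log₁₀(2π·r²), r = 39.6 m.
2π·r² = 9853 m², 10·log₁₀ of that is 39.936 dB.
L_p = 103.3 − 39.936 = 63.36 dB.

63.4 dB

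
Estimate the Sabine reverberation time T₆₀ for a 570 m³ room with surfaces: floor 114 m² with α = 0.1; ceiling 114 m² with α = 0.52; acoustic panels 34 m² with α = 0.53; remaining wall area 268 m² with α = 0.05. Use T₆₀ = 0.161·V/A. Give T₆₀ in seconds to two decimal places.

Summing Sᵢαᵢ: 114·0.1 + 114·0.52 + 34·0.53 + 268·0.05 = 102.10 m².
T₆₀ = 0.161 × 570 / 102.10 = 0.899 s.

0.90 s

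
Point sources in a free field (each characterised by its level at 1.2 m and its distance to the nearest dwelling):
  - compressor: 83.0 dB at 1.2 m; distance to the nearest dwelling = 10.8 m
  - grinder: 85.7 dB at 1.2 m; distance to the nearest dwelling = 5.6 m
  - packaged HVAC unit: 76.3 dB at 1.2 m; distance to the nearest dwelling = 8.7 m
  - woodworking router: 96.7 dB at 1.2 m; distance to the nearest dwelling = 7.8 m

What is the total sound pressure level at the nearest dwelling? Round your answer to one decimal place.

First find each source's level at the receiver (point-source: −20·log₁₀(r/r_ref)), then combine on an intensity basis.
compressor: 83.0 − 20·log₁₀(10.8/1.2) = 83.0 − 19.08 = 63.92 dB.
grinder: 85.7 − 20·log₁₀(5.6/1.2) = 85.7 − 13.38 = 72.32 dB.
packaged HVAC unit: 76.3 − 20·log₁₀(8.7/1.2) = 76.3 − 17.21 = 59.09 dB.
woodworking router: 96.7 − 20·log₁₀(7.8/1.2) = 96.7 − 16.26 = 80.44 dB.
Σ 10^(L/10) = 1.310e+08 → L_total = 10·log₁₀(1.310e+08) = 81.17 dB.

81.2 dB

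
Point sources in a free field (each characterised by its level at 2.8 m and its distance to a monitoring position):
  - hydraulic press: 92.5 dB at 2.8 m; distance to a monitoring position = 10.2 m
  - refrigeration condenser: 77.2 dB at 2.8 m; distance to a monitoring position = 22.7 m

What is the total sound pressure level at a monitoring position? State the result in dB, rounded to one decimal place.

81.3 dB

Apply inverse-square spreading to bring every level to the receiver, then sum 10^(L/10).
hydraulic press: 92.5 − 20·log₁₀(10.2/2.8) = 92.5 − 11.23 = 81.27 dB.
refrigeration condenser: 77.2 − 20·log₁₀(22.7/2.8) = 77.2 − 18.18 = 59.02 dB.
Σ 10^(L/10) = 1.348e+08 → L_total = 10·log₁₀(1.348e+08) = 81.30 dB.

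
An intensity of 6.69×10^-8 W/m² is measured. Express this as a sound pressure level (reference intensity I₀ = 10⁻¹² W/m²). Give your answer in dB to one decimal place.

48.3 dB

I/I₀ = 6.69×10^-8/10⁻¹² = 6.69×10^4, and L = 10·log₁₀(I/I₀).
L = 10·(0.8254 + 4) = 48.25 dB.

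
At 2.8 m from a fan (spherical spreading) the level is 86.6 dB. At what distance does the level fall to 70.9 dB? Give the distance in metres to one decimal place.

17.1 m

The 15.7 dB drop corresponds to a distance ratio of 10^(15.7/20) for a point source.
r₂ = 2.8·10^((86.6−70.9)/20) = 2.8·10^(15.7/20) = 17.07 m.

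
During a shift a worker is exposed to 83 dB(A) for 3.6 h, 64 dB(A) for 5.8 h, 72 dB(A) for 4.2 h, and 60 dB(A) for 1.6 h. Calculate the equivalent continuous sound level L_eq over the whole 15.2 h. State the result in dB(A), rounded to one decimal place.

Weight each interval's intensity by its duration and average over T = 15.2 h:
Σ tᵢ·10^(Lᵢ/10) = 3.6·10^(83/10) + 5.8·10^(64/10) + 4.2·10^(72/10) + 1.6·10^(60/10) = 8.010e+08.
L_eq = 10·log₁₀(8.010e+08/15.2) = 77.22 dB(A).

77.2 dB(A)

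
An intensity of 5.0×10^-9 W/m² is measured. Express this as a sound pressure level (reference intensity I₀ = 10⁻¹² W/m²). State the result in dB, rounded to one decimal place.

I/I₀ = 5.0×10^-9/10⁻¹² = 5.0×10^3, and L = 10·log₁₀(I/I₀).
L = 10·(0.6990 + 3) = 36.99 dB.

37.0 dB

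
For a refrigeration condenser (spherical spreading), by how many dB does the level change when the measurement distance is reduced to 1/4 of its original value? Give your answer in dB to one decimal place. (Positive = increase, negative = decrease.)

With spherical spreading the level changes by −20·log₁₀(r₂/r₁).
ΔL = −20·log₁₀(0.25) = +12.04 dB.

+12.0 dB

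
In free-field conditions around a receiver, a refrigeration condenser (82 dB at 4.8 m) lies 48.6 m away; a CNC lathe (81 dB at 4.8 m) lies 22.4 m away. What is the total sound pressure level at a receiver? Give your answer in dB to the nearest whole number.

69 dB

Propagate each source to the receiver with L = L_ref − 20·log₁₀(r/r_ref), then add intensities.
refrigeration condenser: 82 − 20·log₁₀(48.6/4.8) = 82 − 20.11 = 61.89 dB.
CNC lathe: 81 − 20·log₁₀(22.4/4.8) = 81 − 13.38 = 67.62 dB.
Σ 10^(L/10) = 7.327e+06 → L_total = 10·log₁₀(7.327e+06) = 68.65 dB.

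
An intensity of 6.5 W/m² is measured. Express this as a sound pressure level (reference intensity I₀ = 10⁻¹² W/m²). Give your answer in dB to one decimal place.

128.1 dB

L = 10·log₁₀(I/I₀) = 10·log₁₀(6.5/10⁻¹²) = 10·log₁₀(6.5×10^12).
L = 10·(0.8129 + 12) = 128.13 dB.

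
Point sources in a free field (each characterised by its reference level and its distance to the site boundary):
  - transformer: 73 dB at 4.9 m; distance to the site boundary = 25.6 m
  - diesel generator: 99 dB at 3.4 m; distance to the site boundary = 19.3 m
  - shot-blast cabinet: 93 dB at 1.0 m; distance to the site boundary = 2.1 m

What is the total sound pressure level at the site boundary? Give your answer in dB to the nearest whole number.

88 dB

Apply inverse-square spreading to bring every level to the receiver, then sum 10^(L/10).
transformer: 73 − 20·log₁₀(25.6/4.9) = 73 − 14.36 = 58.64 dB.
diesel generator: 99 − 20·log₁₀(19.3/3.4) = 99 − 15.08 = 83.92 dB.
shot-blast cabinet: 93 − 20·log₁₀(2.1/1.0) = 93 − 6.44 = 86.56 dB.
Σ 10^(L/10) = 6.997e+08 → L_total = 10·log₁₀(6.997e+08) = 88.45 dB.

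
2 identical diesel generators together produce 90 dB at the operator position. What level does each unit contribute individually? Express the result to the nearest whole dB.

2 equal contributions raise the level by 10·log₁₀ 2 = 3.010 dB, so each unit alone gives 90 − 3.010.

87 dB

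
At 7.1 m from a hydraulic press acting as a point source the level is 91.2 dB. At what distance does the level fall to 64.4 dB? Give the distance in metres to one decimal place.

Point-source spreading drops the level by 20·log₁₀(r₂/r₁); inverting, r₂/r₁ = 10^(ΔL/20).
r₂ = 7.1·10^((91.2−64.4)/20) = 7.1·10^(26.8/20) = 155.33 m.

155.3 m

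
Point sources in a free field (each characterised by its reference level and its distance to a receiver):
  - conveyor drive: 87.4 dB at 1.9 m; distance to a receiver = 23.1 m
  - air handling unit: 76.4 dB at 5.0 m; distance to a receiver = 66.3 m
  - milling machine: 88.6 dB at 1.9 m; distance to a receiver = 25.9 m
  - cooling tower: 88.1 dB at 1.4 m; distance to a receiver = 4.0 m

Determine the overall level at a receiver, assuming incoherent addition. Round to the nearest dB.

79 dB

Propagate each source to the receiver with L = L_ref − 20·log₁₀(r/r_ref), then add intensities.
conveyor drive: 87.4 − 20·log₁₀(23.1/1.9) = 87.4 − 21.70 = 65.70 dB.
air handling unit: 76.4 − 20·log₁₀(66.3/5.0) = 76.4 − 22.45 = 53.95 dB.
milling machine: 88.6 − 20·log₁₀(25.9/1.9) = 88.6 − 22.69 = 65.91 dB.
cooling tower: 88.1 − 20·log₁₀(4.0/1.4) = 88.1 − 9.12 = 78.98 dB.
Σ 10^(L/10) = 8.696e+07 → L_total = 10·log₁₀(8.696e+07) = 79.39 dB.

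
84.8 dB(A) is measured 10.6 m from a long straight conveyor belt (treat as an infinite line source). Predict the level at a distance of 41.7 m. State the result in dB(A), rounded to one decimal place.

For a line source, L₂ = L₁ − 10·log₁₀(r₂/r₁).
L₂ = 84.8 − 10·log₁₀(41.7/10.6) = 84.8 − 5.948 = 78.85 dB(A).

78.9 dB(A)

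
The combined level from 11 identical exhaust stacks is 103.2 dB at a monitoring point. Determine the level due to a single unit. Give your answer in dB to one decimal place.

Dividing the total intensity by 11 lowers the level by 10·log₁₀ 11 = 10.414 dB: L₁ = 103.2 − 10.414.

92.8 dB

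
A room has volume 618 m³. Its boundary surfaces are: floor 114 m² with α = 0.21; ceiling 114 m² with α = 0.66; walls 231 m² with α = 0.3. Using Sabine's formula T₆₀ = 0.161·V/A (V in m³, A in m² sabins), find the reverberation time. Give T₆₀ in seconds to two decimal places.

Total absorption A = 114·0.21 + 114·0.66 + 231·0.3 = 168.48 m² sabins.
T₆₀ = 0.161·V/A = 0.161·618/168.48 = 0.591 s.

0.59 s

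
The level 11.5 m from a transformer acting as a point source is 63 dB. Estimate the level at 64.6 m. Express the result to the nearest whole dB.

48 dB

For a point source, L₂ = L₁ − 20·log₁₀(r₂/r₁).
L₂ = 63 − 20·log₁₀(64.6/11.5) = 63 − 14.991 = 48.01 dB.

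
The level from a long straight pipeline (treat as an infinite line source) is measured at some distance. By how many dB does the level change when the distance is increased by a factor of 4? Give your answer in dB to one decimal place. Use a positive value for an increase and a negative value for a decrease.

A line source loses 3 dB per doubling of distance; generally ΔL = −10·log₁₀(r₂/r₁).
ΔL = −10·log₁₀(4) = -6.02 dB.

-6.0 dB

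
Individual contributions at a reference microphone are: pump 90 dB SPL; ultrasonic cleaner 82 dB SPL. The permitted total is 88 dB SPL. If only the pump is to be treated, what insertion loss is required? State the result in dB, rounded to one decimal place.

3.3 dB

The untreated sources together contribute 10^(82/10) = 1.585e+08, i.e. 82.00 dB SPL.
To meet 88 dB SPL overall, the treated pump may contribute at most 10^(88/10) − 1.585e+08 = 4.725e+08, i.e. 86.74 dB SPL.
Required insertion loss = 90 − 86.74 = 3.26 dB.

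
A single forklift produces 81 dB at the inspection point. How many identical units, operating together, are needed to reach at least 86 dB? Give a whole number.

Need L₁ + 10·log₁₀ N ≥ 86, i.e. log₁₀ N ≥ 0.50.
N ≥ 10^(5.0/10) = 3.162, so N = 4.

4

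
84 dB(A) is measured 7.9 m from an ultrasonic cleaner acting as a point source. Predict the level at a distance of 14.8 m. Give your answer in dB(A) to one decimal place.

78.5 dB(A)

Spherical spreading from a point source gives a 20·log₁₀(r₂/r₁) drop.
L₂ = 84 − 20·log₁₀(14.8/7.9) = 84 − 5.453 = 78.55 dB(A).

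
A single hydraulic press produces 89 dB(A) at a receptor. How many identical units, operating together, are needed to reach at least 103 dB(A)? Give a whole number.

26

The shortfall is 103 − 89 = 14.0 dB, and N units add 10·log₁₀ N, so need 10·log₁₀ N ≥ 14.0.
N ≥ 10^(14.0/10) = 25.119, so N = 26.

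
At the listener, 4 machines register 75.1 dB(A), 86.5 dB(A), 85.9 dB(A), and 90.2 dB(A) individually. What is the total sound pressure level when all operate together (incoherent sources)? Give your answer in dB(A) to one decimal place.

For uncorrelated sources the intensities add, so convert each level to linear form, sum, and take 10·log₁₀ of the total.
Σ 10^(L/10) = 10^(75.1/10) + 10^(86.5/10) + 10^(85.9/10) + 10^(90.2/10) = 1.915e+09.
L_total = 10·log₁₀(1.915e+09) = 92.82 dB(A).

92.8 dB(A)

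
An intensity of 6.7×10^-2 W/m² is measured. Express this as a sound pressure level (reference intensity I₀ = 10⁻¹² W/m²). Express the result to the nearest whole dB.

108 dB

I/I₀ = 6.7×10^-2/10⁻¹² = 6.7×10^10, and L = 10·log₁₀(I/I₀).
L = 10·(0.8261 + 10) = 108.26 dB.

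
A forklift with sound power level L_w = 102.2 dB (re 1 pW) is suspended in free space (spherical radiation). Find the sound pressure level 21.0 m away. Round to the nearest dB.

Free-field spherical radiation: L_p = L_w − 10·log₁₀(4π·r²), r = 21.0 m.
4π·r² = 5542 m², 10·log₁₀ of that is 37.436 dB.
L_p = 102.2 − 37.436 = 64.76 dB.

65 dB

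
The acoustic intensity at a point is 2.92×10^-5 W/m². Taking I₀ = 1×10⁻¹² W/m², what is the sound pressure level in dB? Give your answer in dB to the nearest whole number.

75 dB

I/I₀ = 2.92×10^-5/10⁻¹² = 2.92×10^7, and L = 10·log₁₀(I/I₀).
L = 10·(0.4654 + 7) = 74.65 dB.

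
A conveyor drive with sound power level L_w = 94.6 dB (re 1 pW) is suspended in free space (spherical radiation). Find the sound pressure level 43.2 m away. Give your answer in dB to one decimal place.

The power spreads over a sphere of area 4π·r², so L_p = L_w − 10·log₁₀(4π·r²).
4π·r² = 2.345e+04 m², 10·log₁₀ of that is 43.702 dB.
L_p = 94.6 − 43.702 = 50.90 dB.

50.9 dB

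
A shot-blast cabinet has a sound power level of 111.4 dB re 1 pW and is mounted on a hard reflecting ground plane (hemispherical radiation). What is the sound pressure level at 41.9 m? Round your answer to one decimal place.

71.0 dB

L_p = L_w − 10·log₁₀(2π·r²) with r = 41.9 m.
2π·r² = 1.103e+04 m², 10·log₁₀ of that is 40.426 dB.
L_p = 111.4 − 40.426 = 70.97 dB.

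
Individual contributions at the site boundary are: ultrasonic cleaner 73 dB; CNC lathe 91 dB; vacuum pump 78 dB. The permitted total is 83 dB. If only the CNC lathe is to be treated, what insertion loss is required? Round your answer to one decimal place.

10.3 dB

Fixed contribution from the other sources: Σ 10^(L/10) = 10^(73/10) + 10^(78/10) = 8.305e+07 (79.19 dB).
The limit corresponds to 10^(83/10) = 1.995e+08; subtracting the fixed part leaves 1.165e+08 for the CNC lathe, i.e. 80.66 dB.
Required insertion loss = 91 − 80.66 = 10.34 dB.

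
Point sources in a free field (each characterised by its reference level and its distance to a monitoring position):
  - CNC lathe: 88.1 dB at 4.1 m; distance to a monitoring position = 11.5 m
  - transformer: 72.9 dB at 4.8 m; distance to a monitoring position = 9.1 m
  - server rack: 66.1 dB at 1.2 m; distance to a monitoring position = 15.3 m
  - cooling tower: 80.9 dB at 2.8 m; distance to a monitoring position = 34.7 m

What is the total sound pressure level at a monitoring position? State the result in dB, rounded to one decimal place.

79.5 dB

Apply inverse-square spreading to bring every level to the receiver, then sum 10^(L/10).
CNC lathe: 88.1 − 20·log₁₀(11.5/4.1) = 88.1 − 8.96 = 79.14 dB.
transformer: 72.9 − 20·log₁₀(9.1/4.8) = 72.9 − 5.56 = 67.34 dB.
server rack: 66.1 − 20·log₁₀(15.3/1.2) = 66.1 − 22.11 = 43.99 dB.
cooling tower: 80.9 − 20·log₁₀(34.7/2.8) = 80.9 − 21.86 = 59.04 dB.
Σ 10^(L/10) = 8.832e+07 → L_total = 10·log₁₀(8.832e+07) = 79.46 dB.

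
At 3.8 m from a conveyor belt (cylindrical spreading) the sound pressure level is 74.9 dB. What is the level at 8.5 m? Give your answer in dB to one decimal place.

71.4 dB

Line-source attenuation: ΔL = 10·log₁₀(r₂/r₁) = 10·log₁₀(8.5/3.8) = 3.496 dB.
L₂ = 74.9 − 10·log₁₀(8.5/3.8) = 74.9 − 3.496 = 71.40 dB.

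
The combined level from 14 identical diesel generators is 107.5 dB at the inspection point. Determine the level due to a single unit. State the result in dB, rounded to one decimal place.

96.0 dB

Dividing the total intensity by 14 lowers the level by 10·log₁₀ 14 = 11.461 dB: L₁ = 107.5 − 11.461.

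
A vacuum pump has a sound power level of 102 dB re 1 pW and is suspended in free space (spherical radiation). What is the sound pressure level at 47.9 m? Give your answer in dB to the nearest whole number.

Free-field spherical radiation: L_p = L_w − 10·log₁₀(4π·r²), r = 47.9 m.
4π·r² = 2.883e+04 m², 10·log₁₀ of that is 44.599 dB.
L_p = 102 − 44.599 = 57.40 dB.

57 dB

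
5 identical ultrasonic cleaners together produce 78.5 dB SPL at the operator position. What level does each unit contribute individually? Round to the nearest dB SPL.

Dividing the total intensity by 5 lowers the level by 10·log₁₀ 5 = 6.990 dB: L₁ = 78.5 − 6.990.

72 dB SPL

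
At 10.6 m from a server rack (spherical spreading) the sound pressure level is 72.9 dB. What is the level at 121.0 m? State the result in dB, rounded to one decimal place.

51.8 dB

Point-source attenuation: ΔL = 20·log₁₀(r₂/r₁) = 20·log₁₀(121.0/10.6) = 21.150 dB.
L₂ = 72.9 − 20·log₁₀(121.0/10.6) = 72.9 − 21.150 = 51.75 dB.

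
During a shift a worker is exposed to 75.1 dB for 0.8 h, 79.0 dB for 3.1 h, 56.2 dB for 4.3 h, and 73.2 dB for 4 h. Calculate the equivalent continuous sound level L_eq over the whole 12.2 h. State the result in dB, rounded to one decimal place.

74.7 dB

The energy average is taken in the linear domain: L_eq = 10·log₁₀[(Σ tᵢ·10^(Lᵢ/10))/T], T = 12.2 h.
Σ tᵢ·10^(Lᵢ/10) = 0.8·10^(75.1/10) + 3.1·10^(79.0/10) + 4.3·10^(56.2/10) + 4·10^(73.2/10) = 3.575e+08.
L_eq = 10·log₁₀(3.575e+08/12.2) = 74.67 dB.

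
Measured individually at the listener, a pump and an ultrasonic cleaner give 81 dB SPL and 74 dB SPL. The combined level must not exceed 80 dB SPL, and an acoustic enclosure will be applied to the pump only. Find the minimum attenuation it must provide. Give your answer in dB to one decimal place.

2.3 dB

Fixed contribution from the other source: Σ 10^(L/10) = 10^(74/10) = 2.512e+07 (74.00 dB SPL).
To meet 80 dB SPL overall, the treated pump may contribute at most 10^(80/10) − 2.512e+07 = 7.488e+07, i.e. 78.74 dB SPL.
So the pump must be reduced from 81 to 78.74 dB SPL: IL = 2.26 dB.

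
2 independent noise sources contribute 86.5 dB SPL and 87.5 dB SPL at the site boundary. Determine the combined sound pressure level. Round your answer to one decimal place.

90.0 dB SPL

For uncorrelated sources the intensities add, so convert each level to linear form, sum, and take 10·log₁₀ of the total.
Σ 10^(L/10) = 10^(86.5/10) + 10^(87.5/10) = 1.009e+09.
L_total = 10·log₁₀(1.009e+09) = 90.04 dB SPL.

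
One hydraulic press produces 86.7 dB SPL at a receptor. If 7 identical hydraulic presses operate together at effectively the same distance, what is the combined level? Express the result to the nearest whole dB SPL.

95 dB SPL

With 7 equal, uncorrelated contributions the intensity is 7× that of one unit, giving a rise of 10·log₁₀ 7.
L_total = 86.7 + 10·log₁₀(7) = 86.7 + 8.451 = 95.15 dB SPL.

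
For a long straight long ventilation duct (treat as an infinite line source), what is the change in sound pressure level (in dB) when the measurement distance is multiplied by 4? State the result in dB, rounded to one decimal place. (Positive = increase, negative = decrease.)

-6.0 dB

A line source loses 3 dB per doubling of distance; generally ΔL = −10·log₁₀(r₂/r₁).
ΔL = −10·log₁₀(4) = -6.02 dB.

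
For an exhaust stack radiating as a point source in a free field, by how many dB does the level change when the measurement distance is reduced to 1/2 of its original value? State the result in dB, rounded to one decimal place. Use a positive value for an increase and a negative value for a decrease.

+6.0 dB

With spherical spreading the level changes by −20·log₁₀(r₂/r₁).
ΔL = −20·log₁₀(0.5) = +6.02 dB.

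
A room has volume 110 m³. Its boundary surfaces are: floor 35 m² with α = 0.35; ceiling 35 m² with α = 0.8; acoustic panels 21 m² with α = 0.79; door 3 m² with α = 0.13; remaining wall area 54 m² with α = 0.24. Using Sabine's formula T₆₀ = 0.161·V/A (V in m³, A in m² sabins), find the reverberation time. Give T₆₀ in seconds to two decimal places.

0.25 s

Summing Sᵢαᵢ: 35·0.35 + 35·0.8 + 21·0.79 + 3·0.13 + 54·0.24 = 70.19 m².
T₆₀ = 0.161 × 110 / 70.19 = 0.252 s.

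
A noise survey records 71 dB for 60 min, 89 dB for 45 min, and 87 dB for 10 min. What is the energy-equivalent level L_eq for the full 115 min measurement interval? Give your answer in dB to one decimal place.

Weight each interval's intensity by its duration and average over T = 115 min:
Σ tᵢ·10^(Lᵢ/10) = 60·10^(71/10) + 45·10^(89/10) + 10·10^(87/10) = 4.151e+10.
L_eq = 10·log₁₀(4.151e+10/115) = 85.57 dB.

85.6 dB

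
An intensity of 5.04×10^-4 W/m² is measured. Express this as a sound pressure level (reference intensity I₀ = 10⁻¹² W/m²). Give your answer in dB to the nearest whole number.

87 dB

Dividing by I₀ shifts the exponent by 12: I/I₀ = 5.04×10^8.
L = 10·(0.7024 + 8) = 87.02 dB.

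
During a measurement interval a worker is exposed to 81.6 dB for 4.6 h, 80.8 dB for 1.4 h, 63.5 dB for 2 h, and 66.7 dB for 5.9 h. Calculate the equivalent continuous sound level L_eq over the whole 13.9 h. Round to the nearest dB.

78 dB

The energy average is taken in the linear domain: L_eq = 10·log₁₀[(Σ tᵢ·10^(Lᵢ/10))/T], T = 13.9 h.
Σ tᵢ·10^(Lᵢ/10) = 4.6·10^(81.6/10) + 1.4·10^(80.8/10) + 2·10^(63.5/10) + 5.9·10^(66.7/10) = 8.653e+08.
L_eq = 10·log₁₀(8.653e+08/13.9) = 77.94 dB.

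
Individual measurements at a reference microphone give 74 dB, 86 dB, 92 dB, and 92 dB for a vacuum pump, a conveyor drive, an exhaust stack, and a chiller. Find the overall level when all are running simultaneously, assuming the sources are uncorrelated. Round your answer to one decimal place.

95.6 dB

Incoherent sources combine by intensity addition: L_total = 10·log₁₀(Σ 10^(L_i/10)).
Σ 10^(L/10) = 10^(74/10) + 10^(86/10) + 10^(92/10) + 10^(92/10) = 3.593e+09.
L_total = 10·log₁₀(3.593e+09) = 95.55 dB.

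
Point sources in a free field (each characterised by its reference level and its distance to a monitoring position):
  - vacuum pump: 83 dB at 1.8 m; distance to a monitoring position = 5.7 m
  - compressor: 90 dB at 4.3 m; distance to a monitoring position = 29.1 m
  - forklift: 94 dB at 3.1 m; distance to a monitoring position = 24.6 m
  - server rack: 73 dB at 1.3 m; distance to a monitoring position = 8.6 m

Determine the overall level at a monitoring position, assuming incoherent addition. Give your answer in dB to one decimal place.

79.1 dB

Propagate each source to the receiver with L = L_ref − 20·log₁₀(r/r_ref), then add intensities.
vacuum pump: 83 − 20·log₁₀(5.7/1.8) = 83 − 10.01 = 72.99 dB.
compressor: 90 − 20·log₁₀(29.1/4.3) = 90 − 16.61 = 73.39 dB.
forklift: 94 − 20·log₁₀(24.6/3.1) = 94 − 17.99 = 76.01 dB.
server rack: 73 − 20·log₁₀(8.6/1.3) = 73 − 16.41 = 56.59 dB.
Σ 10^(L/10) = 8.208e+07 → L_total = 10·log₁₀(8.208e+07) = 79.14 dB.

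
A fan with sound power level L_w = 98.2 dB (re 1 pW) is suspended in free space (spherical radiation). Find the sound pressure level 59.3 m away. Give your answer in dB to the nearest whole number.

The power spreads over a sphere of area 4π·r², so L_p = L_w − 10·log₁₀(4π·r²).
4π·r² = 4.419e+04 m², 10·log₁₀ of that is 46.453 dB.
L_p = 98.2 − 46.453 = 51.75 dB.

52 dB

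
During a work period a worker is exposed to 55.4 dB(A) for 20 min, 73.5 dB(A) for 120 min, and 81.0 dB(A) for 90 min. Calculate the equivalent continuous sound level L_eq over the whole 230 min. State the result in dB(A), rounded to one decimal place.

77.9 dB(A)

Weight each interval's intensity by its duration and average over T = 230 min:
Σ tᵢ·10^(Lᵢ/10) = 20·10^(55.4/10) + 120·10^(73.5/10) + 90·10^(81.0/10) = 1.402e+10.
L_eq = 10·log₁₀(1.402e+10/230) = 77.85 dB(A).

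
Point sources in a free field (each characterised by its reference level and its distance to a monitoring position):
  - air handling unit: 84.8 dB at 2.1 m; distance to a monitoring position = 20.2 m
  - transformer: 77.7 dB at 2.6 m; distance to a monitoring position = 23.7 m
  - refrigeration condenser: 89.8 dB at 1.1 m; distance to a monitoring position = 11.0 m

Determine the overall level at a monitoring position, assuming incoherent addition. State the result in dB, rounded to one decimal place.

Propagate each source to the receiver with L = L_ref − 20·log₁₀(r/r_ref), then add intensities.
air handling unit: 84.8 − 20·log₁₀(20.2/2.1) = 84.8 − 19.66 = 65.14 dB.
transformer: 77.7 − 20·log₁₀(23.7/2.6) = 77.7 − 19.20 = 58.50 dB.
refrigeration condenser: 89.8 − 20·log₁₀(11.0/1.1) = 89.8 − 20.00 = 69.80 dB.
Σ 10^(L/10) = 1.352e+07 → L_total = 10·log₁₀(1.352e+07) = 71.31 dB.

71.3 dB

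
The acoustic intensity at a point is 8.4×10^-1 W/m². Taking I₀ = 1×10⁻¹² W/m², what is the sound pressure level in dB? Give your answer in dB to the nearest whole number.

119 dB

I/I₀ = 8.4×10^-1/10⁻¹² = 8.4×10^11, and L = 10·log₁₀(I/I₀).
L = 10·(0.9243 + 11) = 119.24 dB.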